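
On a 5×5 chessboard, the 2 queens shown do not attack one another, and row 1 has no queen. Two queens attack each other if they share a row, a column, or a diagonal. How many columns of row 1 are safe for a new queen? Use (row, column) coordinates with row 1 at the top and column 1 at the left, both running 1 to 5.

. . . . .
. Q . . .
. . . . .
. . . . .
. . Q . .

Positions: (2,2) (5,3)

(2,2) attacks row 1 at column 2 and diagonals 1, 3.
(5,3) attacks row 1 at column 3.
Attacked columns: {1, 2, 3}. Safe: {4, 5}.

2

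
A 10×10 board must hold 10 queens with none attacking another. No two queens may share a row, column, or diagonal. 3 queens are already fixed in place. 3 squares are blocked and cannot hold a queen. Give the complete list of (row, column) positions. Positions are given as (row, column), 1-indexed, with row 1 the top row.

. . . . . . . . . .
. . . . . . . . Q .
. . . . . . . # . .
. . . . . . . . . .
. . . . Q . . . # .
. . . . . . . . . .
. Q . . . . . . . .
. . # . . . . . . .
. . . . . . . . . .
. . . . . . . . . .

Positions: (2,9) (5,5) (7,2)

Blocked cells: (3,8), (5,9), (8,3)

Row 1: attacked by (2,9)→{8,9,10}; (5,5)→{1,5,9}; (7,2)→{2,8}. Safe: 3, 4, 6, 7. Place at column 7.
Row 3: attacked by (1,7)→{5,7,9}; (2,9)→{8,9,10}; (5,5)→{3,5,7}; (7,2)→{2,6}. Blocked: 8. Safe: 1, 4. Place at column 4.
Row 4: attacked by (1,7)→{4,7,10}; (2,9)→{7,9}; (3,4)→{3,4,5}; (5,5)→{4,5,6}; (7,2)→{2,5}. Safe: 1, 8. Place at column 1.
Row 6: attacked by (1,7)→{2,7}; (2,9)→{5,9}; (3,4)→{1,4,7}; (4,1)→{1,3}; (5,5)→{4,5,6}; (7,2)→{1,2,3}. Safe: 8, 10. Place at column 10.
Row 8: attacked by (1,7)→{7}; (2,9)→{3,9}; (3,4)→{4,9}; (4,1)→{1,5}; (5,5)→{2,5,8}; (6,10)→{8,10}; (7,2)→{1,2,3}. Blocked: 3. Safe: 6. Place at column 6.
Row 9: attacked by (1,7)→{7}; (2,9)→{2,9}; (3,4)→{4,10}; (4,1)→{1,6}; (5,5)→{1,5,9}; (6,10)→{7,10}; (7,2)→{2,4}; (8,6)→{5,6,7}. Safe: 3, 8. Place at column 8.
Row 10: attacked by (1,7)→{7}; (2,9)→{1,9}; (3,4)→{4}; (4,1)→{1,7}; (5,5)→{5,10}; (6,10)→{6,10}; (7,2)→{2,5}; (8,6)→{4,6,8}; (9,8)→{7,8,9}. Safe: 3. Place at column 3.
Columns [7, 9, 4, 1, 5, 10, 2, 6, 8, 3], r−c [-6, -7, -1, 3, 0, -4, 5, 2, 1, 7], r+c [8, 11, 7, 5, 10, 16, 9, 14, 17, 13] are all distinct, so no two queens attack.

(1,7) (2,9) (3,4) (4,1) (5,5) (6,10) (7,2) (8,6) (9,8) (10,3)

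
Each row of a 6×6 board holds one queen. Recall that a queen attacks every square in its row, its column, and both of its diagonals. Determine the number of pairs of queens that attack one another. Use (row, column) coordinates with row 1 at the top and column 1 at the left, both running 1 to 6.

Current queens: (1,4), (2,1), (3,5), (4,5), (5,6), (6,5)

6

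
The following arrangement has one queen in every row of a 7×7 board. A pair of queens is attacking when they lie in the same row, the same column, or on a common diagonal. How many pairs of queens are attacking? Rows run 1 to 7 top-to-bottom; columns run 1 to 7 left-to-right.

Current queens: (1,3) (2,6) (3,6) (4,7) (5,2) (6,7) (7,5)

Same column: (2,6)–(3,6) (column 6); (4,7)–(6,7) (column 7).
Same diagonal: (3,6)–(4,7) (|3−4| = |6−7| = 1).
Total attacking pairs: 3.

3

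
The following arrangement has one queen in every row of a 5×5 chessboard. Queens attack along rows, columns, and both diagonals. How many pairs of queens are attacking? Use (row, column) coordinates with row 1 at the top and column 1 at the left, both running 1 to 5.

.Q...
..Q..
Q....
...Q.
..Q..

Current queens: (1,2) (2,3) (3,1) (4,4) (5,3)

4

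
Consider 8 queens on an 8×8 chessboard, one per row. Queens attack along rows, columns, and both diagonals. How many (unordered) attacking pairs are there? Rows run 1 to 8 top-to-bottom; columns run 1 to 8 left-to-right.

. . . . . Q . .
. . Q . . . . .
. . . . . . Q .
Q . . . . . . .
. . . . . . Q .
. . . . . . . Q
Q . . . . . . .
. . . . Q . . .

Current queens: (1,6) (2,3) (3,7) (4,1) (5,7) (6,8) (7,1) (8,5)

Same column: (3,7)–(5,7) (column 7); (4,1)–(7,1) (column 1).
Same diagonal: (2,3)–(4,1) (|2−4| = |3−1| = 2); (4,1)–(8,5) (|4−8| = |1−5| = 4); (5,7)–(6,8) (|5−6| = |7−8| = 1).
Total attacking pairs: 5.

5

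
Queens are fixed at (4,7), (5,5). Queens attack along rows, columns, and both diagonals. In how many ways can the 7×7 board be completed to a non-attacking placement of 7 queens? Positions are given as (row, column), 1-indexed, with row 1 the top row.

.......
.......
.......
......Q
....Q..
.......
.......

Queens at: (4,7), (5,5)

2

Branch on row 1: col 2 → 1; col 3 → 0; col 6 → 1.
Sum: 1 + 0 + 1 = 2.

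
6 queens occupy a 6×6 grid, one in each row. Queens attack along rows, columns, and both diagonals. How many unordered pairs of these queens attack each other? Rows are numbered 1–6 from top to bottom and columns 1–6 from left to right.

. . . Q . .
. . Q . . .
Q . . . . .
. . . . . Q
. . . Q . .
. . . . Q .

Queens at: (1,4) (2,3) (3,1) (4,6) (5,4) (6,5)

3

Same column: (1,4)–(5,4) (column 4).
Same diagonal: (1,4)–(2,3) (|1−2| = |4−3| = 1); (5,4)–(6,5) (|5−6| = |4−5| = 1).
Total attacking pairs: 3.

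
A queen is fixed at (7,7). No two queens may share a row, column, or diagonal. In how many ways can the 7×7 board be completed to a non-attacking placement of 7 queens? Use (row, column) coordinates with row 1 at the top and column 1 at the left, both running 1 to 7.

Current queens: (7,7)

4

Branch on row 1: col 2 → 1; col 3 → 1; col 4 → 1; col 5 → 1; col 6 → 0.
Sum: 1 + 1 + 1 + 1 + 0 = 4.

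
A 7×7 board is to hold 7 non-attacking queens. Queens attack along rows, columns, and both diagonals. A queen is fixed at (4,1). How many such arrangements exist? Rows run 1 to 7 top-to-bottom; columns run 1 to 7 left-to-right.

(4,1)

Branch on row 1: col 2 → 2; col 3 → 1; col 5 → 0; col 6 → 2; col 7 → 1.
Sum: 2 + 1 + 0 + 2 + 1 = 6.

6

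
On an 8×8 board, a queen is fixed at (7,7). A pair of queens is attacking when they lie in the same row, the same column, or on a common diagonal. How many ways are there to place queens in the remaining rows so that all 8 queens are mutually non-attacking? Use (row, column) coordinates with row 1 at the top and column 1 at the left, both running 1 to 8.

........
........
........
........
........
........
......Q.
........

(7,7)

16

Branch on row 1: col 2 → 3; col 3 → 5; col 4 → 2; col 5 → 1; col 6 → 3; col 8 → 2.
Sum: 3 + 5 + 2 + 1 + 3 + 2 = 16.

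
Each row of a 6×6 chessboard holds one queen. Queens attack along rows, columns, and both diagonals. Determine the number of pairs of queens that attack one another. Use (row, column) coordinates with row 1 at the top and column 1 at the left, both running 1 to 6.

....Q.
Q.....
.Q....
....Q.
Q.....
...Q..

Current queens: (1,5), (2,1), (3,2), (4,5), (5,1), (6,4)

4

Same column: (1,5)–(4,5) (column 5); (2,1)–(5,1) (column 1).
Same diagonal: (1,5)–(5,1) (|1−5| = |5−1| = 4); (2,1)–(3,2) (|2−3| = |1−2| = 1).
Total attacking pairs: 4.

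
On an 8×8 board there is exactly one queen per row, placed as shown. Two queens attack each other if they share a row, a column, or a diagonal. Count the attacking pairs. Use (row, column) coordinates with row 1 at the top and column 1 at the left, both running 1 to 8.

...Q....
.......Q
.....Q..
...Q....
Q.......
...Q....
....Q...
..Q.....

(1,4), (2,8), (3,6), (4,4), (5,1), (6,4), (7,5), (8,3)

6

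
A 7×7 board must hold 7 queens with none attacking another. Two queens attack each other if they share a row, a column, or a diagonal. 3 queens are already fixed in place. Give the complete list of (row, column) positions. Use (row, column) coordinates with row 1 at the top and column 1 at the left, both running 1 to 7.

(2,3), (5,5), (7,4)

Row 1: attacked by (2,3)→{2,3,4}; (5,5)→{1,5}; (7,4)→{4}. Safe: 6, 7. Place at column 7.
Row 3: attacked by (1,7)→{5,7}; (2,3)→{2,3,4}; (5,5)→{3,5,7}; (7,4)→{4}. Safe: 1, 6. Place at column 6.
Row 4: attacked by (1,7)→{4,7}; (2,3)→{1,3,5}; (3,6)→{5,6,7}; (5,5)→{4,5,6}; (7,4)→{1,4,7}. Safe: 2. Place at column 2.
Row 6: attacked by (1,7)→{2,7}; (2,3)→{3,7}; (3,6)→{3,6}; (4,2)→{2,4}; (5,5)→{4,5,6}; (7,4)→{3,4,5}. Safe: 1. Place at column 1.
Columns [7, 3, 6, 2, 5, 1, 4], r−c [-6, -1, -3, 2, 0, 5, 3], r+c [8, 5, 9, 6, 10, 7, 11] are all distinct, so no two queens attack.

(1,7) (2,3) (3,6) (4,2) (5,5) (6,1) (7,4)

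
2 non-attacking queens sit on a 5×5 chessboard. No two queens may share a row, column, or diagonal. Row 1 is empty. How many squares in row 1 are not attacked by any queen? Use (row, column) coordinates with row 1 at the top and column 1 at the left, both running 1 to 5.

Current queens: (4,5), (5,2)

(4,5) attacks row 1 at column 5 and diagonals 2.
(5,2) attacks row 1 at column 2.
Attacked columns: {2, 5}. Safe: {1, 3, 4}.

3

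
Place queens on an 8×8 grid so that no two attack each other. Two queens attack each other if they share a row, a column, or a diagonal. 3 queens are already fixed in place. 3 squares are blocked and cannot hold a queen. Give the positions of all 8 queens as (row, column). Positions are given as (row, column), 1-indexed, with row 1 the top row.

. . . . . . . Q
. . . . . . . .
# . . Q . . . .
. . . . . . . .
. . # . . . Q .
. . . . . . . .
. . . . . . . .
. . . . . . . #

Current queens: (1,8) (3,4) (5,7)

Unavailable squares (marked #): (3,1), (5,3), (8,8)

(1,8) (2,2) (3,4) (4,1) (5,7) (6,5) (7,3) (8,6)

Row 2: attacked by (1,8)→{7,8}; (3,4)→{3,4,5}; (5,7)→{4,7}. Safe: 1, 2, 6. Place at column 2.
Row 4: attacked by (1,8)→{5,8}; (2,2)→{2,4}; (3,4)→{3,4,5}; (5,7)→{6,7,8}. Safe: 1. Place at column 1.
Row 6: attacked by (1,8)→{3,8}; (2,2)→{2,6}; (3,4)→{1,4,7}; (4,1)→{1,3}; (5,7)→{6,7,8}. Safe: 5. Place at column 5.
Row 7: attacked by (1,8)→{2,8}; (2,2)→{2,7}; (3,4)→{4,8}; (4,1)→{1,4}; (5,7)→{5,7}; (6,5)→{4,5,6}. Safe: 3. Place at column 3.
Row 8: attacked by (1,8)→{1,8}; (2,2)→{2,8}; (3,4)→{4}; (4,1)→{1,5}; (5,7)→{4,7}; (6,5)→{3,5,7}; (7,3)→{2,3,4}. Blocked: 8. Safe: 6. Place at column 6.
Columns [8, 2, 4, 1, 7, 5, 3, 6], r−c [-7, 0, -1, 3, -2, 1, 4, 2], r+c [9, 4, 7, 5, 12, 11, 10, 14] are all distinct, so no two queens attack.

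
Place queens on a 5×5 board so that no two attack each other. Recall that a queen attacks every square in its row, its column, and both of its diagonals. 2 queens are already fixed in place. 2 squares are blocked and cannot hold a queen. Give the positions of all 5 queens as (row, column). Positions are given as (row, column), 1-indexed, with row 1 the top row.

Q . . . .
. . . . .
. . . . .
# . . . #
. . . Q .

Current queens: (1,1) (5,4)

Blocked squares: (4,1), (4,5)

(1,1) (2,3) (3,5) (4,2) (5,4)

Row 2: attacked by (1,1)→{1,2}; (5,4)→{1,4}. Safe: 3, 5. Place at column 3.
Row 3: attacked by (1,1)→{1,3}; (2,3)→{2,3,4}; (5,4)→{2,4}. Safe: 5. Place at column 5.
Row 4: attacked by (1,1)→{1,4}; (2,3)→{1,3,5}; (3,5)→{4,5}; (5,4)→{3,4,5}. Blocked: 1,5. Safe: 2. Place at column 2.
Columns [1, 3, 5, 2, 4], r−c [0, -1, -2, 2, 1], r+c [2, 5, 8, 6, 9] are all distinct, so no two queens attack.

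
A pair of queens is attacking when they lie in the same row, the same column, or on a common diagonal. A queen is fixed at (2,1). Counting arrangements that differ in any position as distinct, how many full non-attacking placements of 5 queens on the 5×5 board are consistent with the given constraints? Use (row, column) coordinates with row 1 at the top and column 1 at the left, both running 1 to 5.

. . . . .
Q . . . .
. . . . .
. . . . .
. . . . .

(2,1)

2

Branch on row 1: col 3 → 1; col 4 → 1; col 5 → 0.
Sum: 1 + 1 + 0 = 2.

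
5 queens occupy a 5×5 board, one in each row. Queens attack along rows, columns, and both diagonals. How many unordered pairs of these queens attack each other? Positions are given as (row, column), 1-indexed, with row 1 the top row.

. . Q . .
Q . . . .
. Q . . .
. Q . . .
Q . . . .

4

Same column: (2,1)–(5,1) (column 1); (3,2)–(4,2) (column 2).
Same diagonal: (2,1)–(3,2) (|2−3| = |1−2| = 1); (4,2)–(5,1) (|4−5| = |2−1| = 1).
Total attacking pairs: 4.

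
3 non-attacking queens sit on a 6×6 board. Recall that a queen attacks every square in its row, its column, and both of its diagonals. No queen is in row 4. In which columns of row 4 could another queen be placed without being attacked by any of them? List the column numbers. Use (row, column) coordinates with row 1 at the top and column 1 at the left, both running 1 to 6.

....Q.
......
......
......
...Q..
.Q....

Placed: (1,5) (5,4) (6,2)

columns 1, 6

(1,5) attacks row 4 at column 5 and diagonals 2.
(5,4) attacks row 4 at column 4 and diagonals 3, 5.
(6,2) attacks row 4 at column 2 and diagonals 4.
Attacked columns: {2, 3, 4, 5}. Safe: {1, 6}.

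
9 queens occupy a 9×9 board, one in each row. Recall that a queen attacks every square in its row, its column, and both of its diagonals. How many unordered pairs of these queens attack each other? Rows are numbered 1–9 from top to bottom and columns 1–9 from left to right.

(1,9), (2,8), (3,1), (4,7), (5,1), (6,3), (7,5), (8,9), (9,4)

4

Same column: (1,9)–(8,9) (column 9); (3,1)–(5,1) (column 1).
Same diagonal: (1,9)–(2,8) (|1−2| = |9−8| = 1); (3,1)–(7,5) (|3−7| = |1−5| = 4).
Total attacking pairs: 4.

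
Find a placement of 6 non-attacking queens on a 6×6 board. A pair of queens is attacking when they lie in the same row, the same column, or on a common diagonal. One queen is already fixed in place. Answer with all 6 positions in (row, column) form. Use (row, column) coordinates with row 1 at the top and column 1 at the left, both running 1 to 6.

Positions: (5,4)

Row 1: attacked by (5,4)→{4}. Safe: 1, 2, 3, 5, 6. Place at column 5.
Row 2: attacked by (1,5)→{4,5,6}; (5,4)→{1,4}. Safe: 2, 3. Place at column 3.
Row 3: attacked by (1,5)→{3,5}; (2,3)→{2,3,4}; (5,4)→{2,4,6}. Safe: 1. Place at column 1.
Row 4: attacked by (1,5)→{2,5}; (2,3)→{1,3,5}; (3,1)→{1,2}; (5,4)→{3,4,5}. Safe: 6. Place at column 6.
Row 6: attacked by (1,5)→{5}; (2,3)→{3}; (3,1)→{1,4}; (4,6)→{4,6}; (5,4)→{3,4,5}. Safe: 2. Place at column 2.
Columns [5, 3, 1, 6, 4, 2], r−c [-4, -1, 2, -2, 1, 4], r+c [6, 5, 4, 10, 9, 8] are all distinct, so no two queens attack.

(1,5) (2,3) (3,1) (4,6) (5,4) (6,2)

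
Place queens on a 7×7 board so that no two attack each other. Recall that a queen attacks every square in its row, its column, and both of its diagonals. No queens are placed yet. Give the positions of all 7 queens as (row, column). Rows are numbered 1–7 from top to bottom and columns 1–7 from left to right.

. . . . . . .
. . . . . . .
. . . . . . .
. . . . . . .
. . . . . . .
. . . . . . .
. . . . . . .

(1,5) (2,3) (3,1) (4,6) (5,4) (6,2) (7,7)

Row 1: Safe: 1, 2, 3, 4, 5, 6, 7. Place at column 5.
Row 2: attacked by (1,5)→{4,5,6}. Safe: 1, 2, 3, 7. Place at column 3.
Row 3: attacked by (1,5)→{3,5,7}; (2,3)→{2,3,4}. Safe: 1, 6. Place at column 1.
Row 4: attacked by (1,5)→{2,5}; (2,3)→{1,3,5}; (3,1)→{1,2}. Safe: 4, 6, 7. Place at column 6.
Row 5: attacked by (1,5)→{1,5}; (2,3)→{3,6}; (3,1)→{1,3}; (4,6)→{5,6,7}. Safe: 2, 4. Place at column 4.
Row 6: attacked by (1,5)→{5}; (2,3)→{3,7}; (3,1)→{1,4}; (4,6)→{4,6}; (5,4)→{3,4,5}. Safe: 2. Place at column 2.
Row 7: attacked by (1,5)→{5}; (2,3)→{3}; (3,1)→{1,5}; (4,6)→{3,6}; (5,4)→{2,4,6}; (6,2)→{1,2,3}. Safe: 7. Place at column 7.
Columns [5, 3, 1, 6, 4, 2, 7], r−c [-4, -1, 2, -2, 1, 4, 0], r+c [6, 5, 4, 10, 9, 8, 14] are all distinct, so no two queens attack.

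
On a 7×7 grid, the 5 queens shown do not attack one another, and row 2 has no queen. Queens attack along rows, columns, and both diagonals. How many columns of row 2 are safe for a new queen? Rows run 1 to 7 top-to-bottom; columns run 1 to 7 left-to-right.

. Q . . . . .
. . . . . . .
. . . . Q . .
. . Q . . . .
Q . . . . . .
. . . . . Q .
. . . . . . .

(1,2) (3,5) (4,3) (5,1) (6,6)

1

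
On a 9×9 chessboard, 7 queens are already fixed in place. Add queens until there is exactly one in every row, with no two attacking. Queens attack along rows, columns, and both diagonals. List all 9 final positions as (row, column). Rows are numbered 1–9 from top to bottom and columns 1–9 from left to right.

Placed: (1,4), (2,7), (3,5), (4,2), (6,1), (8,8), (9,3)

Row 5: attacked by (1,4)→{4,8}; (2,7)→{4,7}; (3,5)→{3,5,7}; (4,2)→{1,2,3}; (6,1)→{1,2}; (8,8)→{5,8}; (9,3)→{3,7}. Safe: 6, 9. Place at column 9.
Row 7: attacked by (1,4)→{4}; (2,7)→{2,7}; (3,5)→{1,5,9}; (4,2)→{2,5}; (5,9)→{7,9}; (6,1)→{1,2}; (8,8)→{7,8,9}; (9,3)→{1,3,5}. Safe: 6. Place at column 6.
Columns [4, 7, 5, 2, 9, 1, 6, 8, 3], r−c [-3, -5, -2, 2, -4, 5, 1, 0, 6], r+c [5, 9, 8, 6, 14, 7, 13, 16, 12] are all distinct, so no two queens attack.

(1,4) (2,7) (3,5) (4,2) (5,9) (6,1) (7,6) (8,8) (9,3)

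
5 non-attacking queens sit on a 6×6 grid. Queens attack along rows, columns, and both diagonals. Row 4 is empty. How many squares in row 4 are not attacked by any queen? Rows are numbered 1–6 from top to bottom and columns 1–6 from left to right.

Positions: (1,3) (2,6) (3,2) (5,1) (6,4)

(1,3) attacks row 4 at column 3 and diagonals 6.
(2,6) attacks row 4 at column 6 and diagonals 4.
(3,2) attacks row 4 at column 2 and diagonals 1, 3.
(5,1) attacks row 4 at column 1 and diagonals 2.
(6,4) attacks row 4 at column 4 and diagonals 2, 6.
Attacked columns: {1, 2, 3, 4, 6}. Safe: {5}.

1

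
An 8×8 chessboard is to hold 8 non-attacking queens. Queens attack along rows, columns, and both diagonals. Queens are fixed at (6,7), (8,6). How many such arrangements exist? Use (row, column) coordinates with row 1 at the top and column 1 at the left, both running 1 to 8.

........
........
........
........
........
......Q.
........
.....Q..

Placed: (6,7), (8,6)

7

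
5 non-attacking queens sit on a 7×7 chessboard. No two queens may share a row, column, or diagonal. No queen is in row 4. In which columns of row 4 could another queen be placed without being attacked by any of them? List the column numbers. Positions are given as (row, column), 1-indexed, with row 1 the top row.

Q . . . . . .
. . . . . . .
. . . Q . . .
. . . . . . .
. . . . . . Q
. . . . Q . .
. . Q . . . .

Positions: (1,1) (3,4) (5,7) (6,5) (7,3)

(1,1) attacks row 4 at column 1 and diagonals 4.
(3,4) attacks row 4 at column 4 and diagonals 3, 5.
(5,7) attacks row 4 at column 7 and diagonals 6.
(6,5) attacks row 4 at column 5 and diagonals 3, 7.
(7,3) attacks row 4 at column 3 and diagonals 6.
Attacked columns: {1, 3, 4, 5, 6, 7}. Safe: {2}.

columns 2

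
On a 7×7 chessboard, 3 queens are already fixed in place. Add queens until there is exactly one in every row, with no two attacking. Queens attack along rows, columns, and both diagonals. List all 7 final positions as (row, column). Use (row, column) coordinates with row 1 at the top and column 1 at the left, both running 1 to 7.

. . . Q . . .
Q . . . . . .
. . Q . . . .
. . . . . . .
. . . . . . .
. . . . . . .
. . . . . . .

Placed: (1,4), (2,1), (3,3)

Row 4: attacked by (1,4)→{1,4,7}; (2,1)→{1,3}; (3,3)→{2,3,4}. Safe: 5, 6. Place at column 6.
Row 5: attacked by (1,4)→{4}; (2,1)→{1,4}; (3,3)→{1,3,5}; (4,6)→{5,6,7}. Safe: 2. Place at column 2.
Row 6: attacked by (1,4)→{4}; (2,1)→{1,5}; (3,3)→{3,6}; (4,6)→{4,6}; (5,2)→{1,2,3}. Safe: 7. Place at column 7.
Row 7: attacked by (1,4)→{4}; (2,1)→{1,6}; (3,3)→{3,7}; (4,6)→{3,6}; (5,2)→{2,4}; (6,7)→{6,7}. Safe: 5. Place at column 5.
Columns [4, 1, 3, 6, 2, 7, 5], r−c [-3, 1, 0, -2, 3, -1, 2], r+c [5, 3, 6, 10, 7, 13, 12] are all distinct, so no two queens attack.

(1,4) (2,1) (3,3) (4,6) (5,2) (6,7) (7,5)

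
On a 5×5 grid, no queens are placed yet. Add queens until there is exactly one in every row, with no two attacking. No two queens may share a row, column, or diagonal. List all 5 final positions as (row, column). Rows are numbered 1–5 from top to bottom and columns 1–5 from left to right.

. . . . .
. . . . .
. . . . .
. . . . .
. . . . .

Row 1: Safe: 1, 2, 3, 4, 5. Place at column 3.
Row 2: attacked by (1,3)→{2,3,4}. Safe: 1, 5. Place at column 1.
Row 3: attacked by (1,3)→{1,3,5}; (2,1)→{1,2}. Safe: 4. Place at column 4.
Row 4: attacked by (1,3)→{3}; (2,1)→{1,3}; (3,4)→{3,4,5}. Safe: 2. Place at column 2.
Row 5: attacked by (1,3)→{3}; (2,1)→{1,4}; (3,4)→{2,4}; (4,2)→{1,2,3}. Safe: 5. Place at column 5.
Columns [3, 1, 4, 2, 5], r−c [-2, 1, -1, 2, 0], r+c [4, 3, 7, 6, 10] are all distinct, so no two queens attack.

(1,3) (2,1) (3,4) (4,2) (5,5)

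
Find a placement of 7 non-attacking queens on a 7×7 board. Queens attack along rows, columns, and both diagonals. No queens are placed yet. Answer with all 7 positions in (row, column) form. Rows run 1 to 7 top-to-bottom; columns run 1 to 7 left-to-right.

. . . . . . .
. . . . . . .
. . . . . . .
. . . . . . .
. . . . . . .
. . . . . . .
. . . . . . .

(1,6) (2,1) (3,3) (4,5) (5,7) (6,2) (7,4)

Row 1: Safe: 1, 2, 3, 4, 5, 6, 7. Place at column 6.
Row 2: attacked by (1,6)→{5,6,7}. Safe: 1, 2, 3, 4. Place at column 1.
Row 3: attacked by (1,6)→{4,6}; (2,1)→{1,2}. Safe: 3, 5, 7. Place at column 3.
Row 4: attacked by (1,6)→{3,6}; (2,1)→{1,3}; (3,3)→{2,3,4}. Safe: 5, 7. Place at column 5.
Row 5: attacked by (1,6)→{2,6}; (2,1)→{1,4}; (3,3)→{1,3,5}; (4,5)→{4,5,6}. Safe: 7. Place at column 7.
Row 6: attacked by (1,6)→{1,6}; (2,1)→{1,5}; (3,3)→{3,6}; (4,5)→{3,5,7}; (5,7)→{6,7}. Safe: 2, 4. Place at column 2.
Row 7: attacked by (1,6)→{6}; (2,1)→{1,6}; (3,3)→{3,7}; (4,5)→{2,5}; (5,7)→{5,7}; (6,2)→{1,2,3}. Safe: 4. Place at column 4.
Columns [6, 1, 3, 5, 7, 2, 4], r−c [-5, 1, 0, -1, -2, 4, 3], r+c [7, 3, 6, 9, 12, 8, 11] are all distinct, so no two queens attack.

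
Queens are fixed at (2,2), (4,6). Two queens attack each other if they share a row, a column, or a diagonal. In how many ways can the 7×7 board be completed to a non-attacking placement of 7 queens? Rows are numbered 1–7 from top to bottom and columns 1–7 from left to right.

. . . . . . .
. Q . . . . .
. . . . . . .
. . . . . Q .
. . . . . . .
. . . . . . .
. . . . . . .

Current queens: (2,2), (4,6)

1

Branch on row 1: col 4 → 0; col 5 → 0; col 7 → 1.
Sum: 0 + 0 + 1 = 1.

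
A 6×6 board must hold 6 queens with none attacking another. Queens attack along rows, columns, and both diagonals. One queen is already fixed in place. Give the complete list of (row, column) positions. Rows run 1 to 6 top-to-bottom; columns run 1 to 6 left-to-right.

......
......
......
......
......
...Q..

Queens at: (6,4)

(1,3) (2,6) (3,2) (4,5) (5,1) (6,4)

Row 1: attacked by (6,4)→{4}. Safe: 1, 2, 3, 5, 6. Place at column 3.
Row 2: attacked by (1,3)→{2,3,4}; (6,4)→{4}. Safe: 1, 5, 6. Place at column 6.
Row 3: attacked by (1,3)→{1,3,5}; (2,6)→{5,6}; (6,4)→{1,4}. Safe: 2. Place at column 2.
Row 4: attacked by (1,3)→{3,6}; (2,6)→{4,6}; (3,2)→{1,2,3}; (6,4)→{2,4,6}. Safe: 5. Place at column 5.
Row 5: attacked by (1,3)→{3}; (2,6)→{3,6}; (3,2)→{2,4}; (4,5)→{4,5,6}; (6,4)→{3,4,5}. Safe: 1. Place at column 1.
Columns [3, 6, 2, 5, 1, 4], r−c [-2, -4, 1, -1, 4, 2], r+c [4, 8, 5, 9, 6, 10] are all distinct, so no two queens attack.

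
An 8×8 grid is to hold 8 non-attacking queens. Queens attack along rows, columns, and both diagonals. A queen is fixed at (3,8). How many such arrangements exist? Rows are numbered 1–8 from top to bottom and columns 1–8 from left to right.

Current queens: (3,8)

16

Branch on row 1: col 1 → 2; col 2 → 1; col 3 → 4; col 4 → 4; col 5 → 4; col 7 → 1.
Sum: 2 + 1 + 4 + 4 + 4 + 1 = 16.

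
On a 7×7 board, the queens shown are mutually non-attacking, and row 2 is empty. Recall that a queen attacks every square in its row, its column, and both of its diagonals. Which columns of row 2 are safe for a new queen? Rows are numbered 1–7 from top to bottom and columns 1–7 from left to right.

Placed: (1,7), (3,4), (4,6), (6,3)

columns 1, 2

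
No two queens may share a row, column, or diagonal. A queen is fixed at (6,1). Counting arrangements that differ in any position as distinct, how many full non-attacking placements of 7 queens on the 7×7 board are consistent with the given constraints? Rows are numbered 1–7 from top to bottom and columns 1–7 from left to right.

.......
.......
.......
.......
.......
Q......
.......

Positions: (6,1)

7

Branch on row 1: col 2 → 1; col 3 → 1; col 4 → 2; col 5 → 2; col 7 → 1.
Sum: 1 + 1 + 2 + 2 + 1 = 7.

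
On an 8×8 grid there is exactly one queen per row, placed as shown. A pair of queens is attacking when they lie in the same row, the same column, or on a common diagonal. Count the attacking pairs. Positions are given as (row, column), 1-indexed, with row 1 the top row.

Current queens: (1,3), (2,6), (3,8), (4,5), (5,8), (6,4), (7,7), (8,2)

2

Same column: (3,8)–(5,8) (column 8).
Same diagonal: (6,4)–(8,2) (|6−8| = |4−2| = 2).
Total attacking pairs: 2.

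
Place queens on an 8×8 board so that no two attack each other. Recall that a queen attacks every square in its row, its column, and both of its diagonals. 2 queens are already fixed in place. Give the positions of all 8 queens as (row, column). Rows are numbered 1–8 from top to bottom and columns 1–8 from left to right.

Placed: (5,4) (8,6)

Row 1: attacked by (5,4)→{4,8}; (8,6)→{6}. Safe: 1, 2, 3, 5, 7. Place at column 3.
Row 2: attacked by (1,3)→{2,3,4}; (5,4)→{1,4,7}; (8,6)→{6}. Safe: 5, 8. Place at column 5.
Row 3: attacked by (1,3)→{1,3,5}; (2,5)→{4,5,6}; (5,4)→{2,4,6}; (8,6)→{1,6}. Safe: 7, 8. Place at column 7.
Row 4: attacked by (1,3)→{3,6}; (2,5)→{3,5,7}; (3,7)→{6,7,8}; (5,4)→{3,4,5}; (8,6)→{2,6}. Safe: 1. Place at column 1.
Row 6: attacked by (1,3)→{3,8}; (2,5)→{1,5}; (3,7)→{4,7}; (4,1)→{1,3}; (5,4)→{3,4,5}; (8,6)→{4,6,8}. Safe: 2. Place at column 2.
Row 7: attacked by (1,3)→{3}; (2,5)→{5}; (3,7)→{3,7}; (4,1)→{1,4}; (5,4)→{2,4,6}; (6,2)→{1,2,3}; (8,6)→{5,6,7}. Safe: 8. Place at column 8.
Columns [3, 5, 7, 1, 4, 2, 8, 6], r−c [-2, -3, -4, 3, 1, 4, -1, 2], r+c [4, 7, 10, 5, 9, 8, 15, 14] are all distinct, so no two queens attack.

(1,3) (2,5) (3,7) (4,1) (5,4) (6,2) (7,8) (8,6)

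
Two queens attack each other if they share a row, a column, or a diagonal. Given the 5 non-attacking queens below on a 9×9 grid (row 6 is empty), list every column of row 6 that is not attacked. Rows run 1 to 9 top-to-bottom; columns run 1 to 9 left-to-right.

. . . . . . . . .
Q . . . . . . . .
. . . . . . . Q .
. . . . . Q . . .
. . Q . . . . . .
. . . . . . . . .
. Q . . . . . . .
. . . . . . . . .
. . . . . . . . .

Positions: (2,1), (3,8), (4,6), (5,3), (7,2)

columns 7, 9

(2,1) attacks row 6 at column 1 and diagonals 5.
(3,8) attacks row 6 at column 8 and diagonals 5.
(4,6) attacks row 6 at column 6 and diagonals 4, 8.
(5,3) attacks row 6 at column 3 and diagonals 2, 4.
(7,2) attacks row 6 at column 2 and diagonals 1, 3.
Attacked columns: {1, 2, 3, 4, 5, 6, 8}. Safe: {7, 9}.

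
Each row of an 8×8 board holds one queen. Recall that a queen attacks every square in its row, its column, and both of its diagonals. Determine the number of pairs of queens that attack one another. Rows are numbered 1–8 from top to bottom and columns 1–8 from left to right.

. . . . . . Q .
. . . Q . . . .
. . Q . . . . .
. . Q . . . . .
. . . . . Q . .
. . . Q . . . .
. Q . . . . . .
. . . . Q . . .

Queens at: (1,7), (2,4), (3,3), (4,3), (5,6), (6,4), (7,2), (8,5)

Same column: (2,4)–(6,4) (column 4); (3,3)–(4,3) (column 3).
Same diagonal: (2,4)–(3,3) (|2−3| = |4−3| = 1).
Total attacking pairs: 3.

3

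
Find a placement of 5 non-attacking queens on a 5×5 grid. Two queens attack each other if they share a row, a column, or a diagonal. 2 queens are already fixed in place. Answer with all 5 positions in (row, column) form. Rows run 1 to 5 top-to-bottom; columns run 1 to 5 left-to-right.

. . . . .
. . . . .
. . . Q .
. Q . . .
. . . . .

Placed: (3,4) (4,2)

Row 1: attacked by (3,4)→{2,4}; (4,2)→{2,5}. Safe: 1, 3. Place at column 3.
Row 2: attacked by (1,3)→{2,3,4}; (3,4)→{3,4,5}; (4,2)→{2,4}. Safe: 1. Place at column 1.
Row 5: attacked by (1,3)→{3}; (2,1)→{1,4}; (3,4)→{2,4}; (4,2)→{1,2,3}. Safe: 5. Place at column 5.
Columns [3, 1, 4, 2, 5], r−c [-2, 1, -1, 2, 0], r+c [4, 3, 7, 6, 10] are all distinct, so no two queens attack.

(1,3) (2,1) (3,4) (4,2) (5,5)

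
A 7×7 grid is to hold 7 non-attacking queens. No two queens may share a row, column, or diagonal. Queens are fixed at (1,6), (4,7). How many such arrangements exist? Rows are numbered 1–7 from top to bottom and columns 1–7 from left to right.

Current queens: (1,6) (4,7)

Branch on row 2: col 1 → 0; col 2 → 0; col 3 → 1; col 4 → 1.
Sum: 0 + 0 + 1 + 1 = 2.

2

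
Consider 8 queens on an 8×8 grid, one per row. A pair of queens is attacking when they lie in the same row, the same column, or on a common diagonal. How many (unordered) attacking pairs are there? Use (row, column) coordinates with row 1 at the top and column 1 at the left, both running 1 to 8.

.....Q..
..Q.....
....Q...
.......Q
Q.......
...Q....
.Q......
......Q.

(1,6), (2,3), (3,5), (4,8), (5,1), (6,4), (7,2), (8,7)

All columns are distinct and no two queens satisfy |Δrow| = |Δcol|, so no pair attacks.

0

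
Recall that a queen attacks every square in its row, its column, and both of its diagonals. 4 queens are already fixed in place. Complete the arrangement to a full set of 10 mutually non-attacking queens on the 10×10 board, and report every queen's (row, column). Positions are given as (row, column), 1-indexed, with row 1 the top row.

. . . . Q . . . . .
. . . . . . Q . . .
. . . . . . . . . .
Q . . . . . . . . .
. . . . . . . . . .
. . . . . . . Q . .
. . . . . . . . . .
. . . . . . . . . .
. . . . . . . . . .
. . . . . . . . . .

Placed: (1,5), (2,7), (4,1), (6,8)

(1,5) (2,7) (3,9) (4,1) (5,3) (6,8) (7,10) (8,2) (9,4) (10,6)

Row 3: attacked by (1,5)→{3,5,7}; (2,7)→{6,7,8}; (4,1)→{1,2}; (6,8)→{5,8}. Safe: 4, 9, 10. Place at column 9.
Row 5: attacked by (1,5)→{1,5,9}; (2,7)→{4,7,10}; (3,9)→{7,9}; (4,1)→{1,2}; (6,8)→{7,8,9}. Safe: 3, 6. Place at column 3.
Row 7: attacked by (1,5)→{5}; (2,7)→{2,7}; (3,9)→{5,9}; (4,1)→{1,4}; (5,3)→{1,3,5}; (6,8)→{7,8,9}. Safe: 6, 10. Place at column 10.
Row 8: attacked by (1,5)→{5}; (2,7)→{1,7}; (3,9)→{4,9}; (4,1)→{1,5}; (5,3)→{3,6}; (6,8)→{6,8,10}; (7,10)→{9,10}. Safe: 2. Place at column 2.
Row 9: attacked by (1,5)→{5}; (2,7)→{7}; (3,9)→{3,9}; (4,1)→{1,6}; (5,3)→{3,7}; (6,8)→{5,8}; (7,10)→{8,10}; (8,2)→{1,2,3}. Safe: 4. Place at column 4.
Row 10: attacked by (1,5)→{5}; (2,7)→{7}; (3,9)→{2,9}; (4,1)→{1,7}; (5,3)→{3,8}; (6,8)→{4,8}; (7,10)→{7,10}; (8,2)→{2,4}; (9,4)→{3,4,5}. Safe: 6. Place at column 6.
Columns [5, 7, 9, 1, 3, 8, 10, 2, 4, 6], r−c [-4, -5, -6, 3, 2, -2, -3, 6, 5, 4], r+c [6, 9, 12, 5, 8, 14, 17, 10, 13, 16] are all distinct, so no two queens attack.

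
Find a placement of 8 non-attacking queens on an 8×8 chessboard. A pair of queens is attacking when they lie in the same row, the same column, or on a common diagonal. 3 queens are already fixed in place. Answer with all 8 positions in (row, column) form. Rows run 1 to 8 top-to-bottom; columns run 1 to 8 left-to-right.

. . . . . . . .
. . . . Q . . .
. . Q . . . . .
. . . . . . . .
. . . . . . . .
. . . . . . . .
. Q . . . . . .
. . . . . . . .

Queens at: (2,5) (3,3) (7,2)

(1,7) (2,5) (3,3) (4,1) (5,6) (6,8) (7,2) (8,4)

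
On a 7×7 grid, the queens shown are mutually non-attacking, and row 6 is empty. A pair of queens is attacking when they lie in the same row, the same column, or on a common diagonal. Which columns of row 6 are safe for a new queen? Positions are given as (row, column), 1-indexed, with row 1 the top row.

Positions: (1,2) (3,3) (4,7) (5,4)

(1,2) attacks row 6 at column 2 and diagonals 7.
(3,3) attacks row 6 at column 3 and diagonals 6.
(4,7) attacks row 6 at column 7 and diagonals 5.
(5,4) attacks row 6 at column 4 and diagonals 3, 5.
Attacked columns: {2, 3, 4, 5, 6, 7}. Safe: {1}.

columns 1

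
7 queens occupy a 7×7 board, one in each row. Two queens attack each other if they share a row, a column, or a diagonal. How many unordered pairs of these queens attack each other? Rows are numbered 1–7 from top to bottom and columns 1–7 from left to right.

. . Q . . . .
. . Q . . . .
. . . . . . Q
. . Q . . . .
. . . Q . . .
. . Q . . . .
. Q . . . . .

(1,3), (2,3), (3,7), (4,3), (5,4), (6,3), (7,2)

10

Same column: (1,3)–(2,3) (column 3); (1,3)–(4,3) (column 3); (1,3)–(6,3) (column 3); (2,3)–(4,3) (column 3); (2,3)–(6,3) (column 3); (4,3)–(6,3) (column 3).
Same diagonal: (4,3)–(5,4) (|4−5| = |3−4| = 1); (5,4)–(6,3) (|5−6| = |4−3| = 1); (5,4)–(7,2) (|5−7| = |4−2| = 2); (6,3)–(7,2) (|6−7| = |3−2| = 1).
Total attacking pairs: 10.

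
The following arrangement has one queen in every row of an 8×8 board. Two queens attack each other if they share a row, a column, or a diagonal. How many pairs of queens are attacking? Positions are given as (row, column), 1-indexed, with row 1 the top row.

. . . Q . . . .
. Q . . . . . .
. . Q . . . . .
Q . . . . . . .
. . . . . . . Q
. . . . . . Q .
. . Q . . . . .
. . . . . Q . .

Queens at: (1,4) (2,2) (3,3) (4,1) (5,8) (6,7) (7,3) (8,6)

Same column: (3,3)–(7,3) (column 3).
Same diagonal: (1,4)–(4,1) (|1−4| = |4−1| = 3); (1,4)–(5,8) (|1−5| = |4−8| = 4); (2,2)–(3,3) (|2−3| = |2−3| = 1); (5,8)–(6,7) (|5−6| = |8−7| = 1).
Total attacking pairs: 5.

5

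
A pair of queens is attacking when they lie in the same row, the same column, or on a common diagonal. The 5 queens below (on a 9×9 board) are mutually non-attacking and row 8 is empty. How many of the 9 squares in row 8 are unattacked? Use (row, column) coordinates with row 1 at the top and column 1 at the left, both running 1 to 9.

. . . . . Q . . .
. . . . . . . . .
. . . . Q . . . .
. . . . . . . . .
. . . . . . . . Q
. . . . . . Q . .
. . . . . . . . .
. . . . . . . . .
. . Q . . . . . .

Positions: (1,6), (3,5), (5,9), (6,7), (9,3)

(1,6) attacks row 8 at column 6.
(3,5) attacks row 8 at column 5.
(5,9) attacks row 8 at column 9 and diagonals 6.
(6,7) attacks row 8 at column 7 and diagonals 5, 9.
(9,3) attacks row 8 at column 3 and diagonals 2, 4.
Attacked columns: {2, 3, 4, 5, 6, 7, 9}. Safe: {1, 8}.

2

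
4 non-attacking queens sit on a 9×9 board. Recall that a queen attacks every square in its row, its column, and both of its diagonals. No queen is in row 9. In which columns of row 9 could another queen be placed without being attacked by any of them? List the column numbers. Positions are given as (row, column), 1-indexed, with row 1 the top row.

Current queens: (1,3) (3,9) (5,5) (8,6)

columns 2, 4, 8

(1,3) attacks row 9 at column 3.
(3,9) attacks row 9 at column 9 and diagonals 3.
(5,5) attacks row 9 at column 5 and diagonals 1, 9.
(8,6) attacks row 9 at column 6 and diagonals 5, 7.
Attacked columns: {1, 3, 5, 6, 7, 9}. Safe: {2, 4, 8}.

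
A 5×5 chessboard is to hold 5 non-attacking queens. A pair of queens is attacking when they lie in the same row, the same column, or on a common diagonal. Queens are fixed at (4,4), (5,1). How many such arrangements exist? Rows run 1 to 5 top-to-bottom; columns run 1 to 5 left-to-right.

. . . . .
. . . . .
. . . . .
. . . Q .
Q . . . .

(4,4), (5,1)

1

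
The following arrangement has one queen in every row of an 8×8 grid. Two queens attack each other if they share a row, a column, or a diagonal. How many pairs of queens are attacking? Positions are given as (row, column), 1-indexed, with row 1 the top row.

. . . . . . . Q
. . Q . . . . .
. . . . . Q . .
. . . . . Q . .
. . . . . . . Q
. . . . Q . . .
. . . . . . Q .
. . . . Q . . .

6

Same column: (1,8)–(5,8) (column 8); (3,6)–(4,6) (column 6); (6,5)–(8,5) (column 5).
Same diagonal: (1,8)–(3,6) (|1−3| = |8−6| = 2); (3,6)–(5,8) (|3−5| = |6−8| = 2); (5,8)–(8,5) (|5−8| = |8−5| = 3).
Total attacking pairs: 6.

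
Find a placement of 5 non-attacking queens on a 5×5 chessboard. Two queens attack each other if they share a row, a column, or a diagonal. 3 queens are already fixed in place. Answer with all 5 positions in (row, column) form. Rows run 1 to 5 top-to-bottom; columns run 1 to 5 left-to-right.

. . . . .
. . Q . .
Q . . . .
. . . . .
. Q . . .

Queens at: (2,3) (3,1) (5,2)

(1,5) (2,3) (3,1) (4,4) (5,2)

Row 1: attacked by (2,3)→{2,3,4}; (3,1)→{1,3}; (5,2)→{2}. Safe: 5. Place at column 5.
Row 4: attacked by (1,5)→{2,5}; (2,3)→{1,3,5}; (3,1)→{1,2}; (5,2)→{1,2,3}. Safe: 4. Place at column 4.
Columns [5, 3, 1, 4, 2], r−c [-4, -1, 2, 0, 3], r+c [6, 5, 4, 8, 7] are all distinct, so no two queens attack.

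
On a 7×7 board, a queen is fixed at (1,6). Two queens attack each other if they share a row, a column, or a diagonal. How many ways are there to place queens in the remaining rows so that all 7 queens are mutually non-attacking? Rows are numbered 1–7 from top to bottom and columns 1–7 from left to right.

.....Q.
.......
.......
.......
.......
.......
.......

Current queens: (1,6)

7

Branch on row 2: col 1 → 1; col 2 → 1; col 3 → 3; col 4 → 2.
Sum: 1 + 1 + 3 + 2 = 7.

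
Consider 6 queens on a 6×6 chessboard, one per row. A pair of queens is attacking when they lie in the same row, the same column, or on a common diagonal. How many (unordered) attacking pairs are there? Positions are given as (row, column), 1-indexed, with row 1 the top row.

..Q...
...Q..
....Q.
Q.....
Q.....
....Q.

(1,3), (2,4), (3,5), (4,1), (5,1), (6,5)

Same column: (3,5)–(6,5) (column 5); (4,1)–(5,1) (column 1).
Same diagonal: (1,3)–(2,4) (|1−2| = |3−4| = 1); (1,3)–(3,5) (|1−3| = |3−5| = 2); (2,4)–(3,5) (|2−3| = |4−5| = 1); (2,4)–(5,1) (|2−5| = |4−1| = 3).
Total attacking pairs: 6.

6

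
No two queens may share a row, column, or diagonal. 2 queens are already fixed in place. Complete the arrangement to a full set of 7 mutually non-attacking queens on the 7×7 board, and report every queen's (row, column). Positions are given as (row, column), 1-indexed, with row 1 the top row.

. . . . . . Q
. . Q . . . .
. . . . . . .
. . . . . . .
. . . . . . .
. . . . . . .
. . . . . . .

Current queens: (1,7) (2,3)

Row 3: attacked by (1,7)→{5,7}; (2,3)→{2,3,4}. Safe: 1, 6. Place at column 6.
Row 4: attacked by (1,7)→{4,7}; (2,3)→{1,3,5}; (3,6)→{5,6,7}. Safe: 2. Place at column 2.
Row 5: attacked by (1,7)→{3,7}; (2,3)→{3,6}; (3,6)→{4,6}; (4,2)→{1,2,3}. Safe: 5. Place at column 5.
Row 6: attacked by (1,7)→{2,7}; (2,3)→{3,7}; (3,6)→{3,6}; (4,2)→{2,4}; (5,5)→{4,5,6}. Safe: 1. Place at column 1.
Row 7: attacked by (1,7)→{1,7}; (2,3)→{3}; (3,6)→{2,6}; (4,2)→{2,5}; (5,5)→{3,5,7}; (6,1)→{1,2}. Safe: 4. Place at column 4.
Columns [7, 3, 6, 2, 5, 1, 4], r−c [-6, -1, -3, 2, 0, 5, 3], r+c [8, 5, 9, 6, 10, 7, 11] are all distinct, so no two queens attack.

(1,7) (2,3) (3,6) (4,2) (5,5) (6,1) (7,4)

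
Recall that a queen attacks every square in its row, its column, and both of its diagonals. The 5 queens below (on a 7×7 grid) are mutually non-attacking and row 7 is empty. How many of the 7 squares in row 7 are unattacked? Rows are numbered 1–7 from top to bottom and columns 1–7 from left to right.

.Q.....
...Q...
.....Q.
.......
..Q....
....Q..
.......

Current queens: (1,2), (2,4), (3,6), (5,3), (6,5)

1

(1,2) attacks row 7 at column 2.
(2,4) attacks row 7 at column 4.
(3,6) attacks row 7 at column 6 and diagonals 2.
(5,3) attacks row 7 at column 3 and diagonals 1, 5.
(6,5) attacks row 7 at column 5 and diagonals 4, 6.
Attacked columns: {1, 2, 3, 4, 5, 6}. Safe: {7}.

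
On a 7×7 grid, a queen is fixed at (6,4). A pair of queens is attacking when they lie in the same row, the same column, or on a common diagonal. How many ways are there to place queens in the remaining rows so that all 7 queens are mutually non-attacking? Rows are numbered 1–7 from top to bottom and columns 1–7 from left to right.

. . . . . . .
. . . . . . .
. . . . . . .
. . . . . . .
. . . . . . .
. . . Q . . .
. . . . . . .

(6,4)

Branch on row 1: col 1 → 1; col 2 → 1; col 3 → 1; col 5 → 1; col 6 → 1; col 7 → 1.
Sum: 1 + 1 + 1 + 1 + 1 + 1 = 6.

6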